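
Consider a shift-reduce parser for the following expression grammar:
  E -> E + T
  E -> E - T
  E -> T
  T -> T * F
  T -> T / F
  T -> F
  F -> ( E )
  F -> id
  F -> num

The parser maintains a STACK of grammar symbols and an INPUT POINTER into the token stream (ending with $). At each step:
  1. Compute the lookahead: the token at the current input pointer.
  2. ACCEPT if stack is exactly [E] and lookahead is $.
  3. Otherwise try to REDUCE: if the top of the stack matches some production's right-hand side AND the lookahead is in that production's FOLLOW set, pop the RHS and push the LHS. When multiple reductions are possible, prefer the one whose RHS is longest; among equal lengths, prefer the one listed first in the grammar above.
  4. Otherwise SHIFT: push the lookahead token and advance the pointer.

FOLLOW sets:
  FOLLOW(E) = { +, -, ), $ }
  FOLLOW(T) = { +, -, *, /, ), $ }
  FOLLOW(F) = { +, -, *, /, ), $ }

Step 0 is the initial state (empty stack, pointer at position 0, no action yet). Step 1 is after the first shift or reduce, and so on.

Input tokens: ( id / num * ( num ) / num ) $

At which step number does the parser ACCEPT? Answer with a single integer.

Answer: 27

Derivation:
Step 1: shift (. Stack=[(] ptr=1 lookahead=id remaining=[id / num * ( num ) / num ) $]
Step 2: shift id. Stack=[( id] ptr=2 lookahead=/ remaining=[/ num * ( num ) / num ) $]
Step 3: reduce F->id. Stack=[( F] ptr=2 lookahead=/ remaining=[/ num * ( num ) / num ) $]
Step 4: reduce T->F. Stack=[( T] ptr=2 lookahead=/ remaining=[/ num * ( num ) / num ) $]
Step 5: shift /. Stack=[( T /] ptr=3 lookahead=num remaining=[num * ( num ) / num ) $]
Step 6: shift num. Stack=[( T / num] ptr=4 lookahead=* remaining=[* ( num ) / num ) $]
Step 7: reduce F->num. Stack=[( T / F] ptr=4 lookahead=* remaining=[* ( num ) / num ) $]
Step 8: reduce T->T / F. Stack=[( T] ptr=4 lookahead=* remaining=[* ( num ) / num ) $]
Step 9: shift *. Stack=[( T *] ptr=5 lookahead=( remaining=[( num ) / num ) $]
Step 10: shift (. Stack=[( T * (] ptr=6 lookahead=num remaining=[num ) / num ) $]
Step 11: shift num. Stack=[( T * ( num] ptr=7 lookahead=) remaining=[) / num ) $]
Step 12: reduce F->num. Stack=[( T * ( F] ptr=7 lookahead=) remaining=[) / num ) $]
Step 13: reduce T->F. Stack=[( T * ( T] ptr=7 lookahead=) remaining=[) / num ) $]
Step 14: reduce E->T. Stack=[( T * ( E] ptr=7 lookahead=) remaining=[) / num ) $]
Step 15: shift ). Stack=[( T * ( E )] ptr=8 lookahead=/ remaining=[/ num ) $]
Step 16: reduce F->( E ). Stack=[( T * F] ptr=8 lookahead=/ remaining=[/ num ) $]
Step 17: reduce T->T * F. Stack=[( T] ptr=8 lookahead=/ remaining=[/ num ) $]
Step 18: shift /. Stack=[( T /] ptr=9 lookahead=num remaining=[num ) $]
Step 19: shift num. Stack=[( T / num] ptr=10 lookahead=) remaining=[) $]
Step 20: reduce F->num. Stack=[( T / F] ptr=10 lookahead=) remaining=[) $]
Step 21: reduce T->T / F. Stack=[( T] ptr=10 lookahead=) remaining=[) $]
Step 22: reduce E->T. Stack=[( E] ptr=10 lookahead=) remaining=[) $]
Step 23: shift ). Stack=[( E )] ptr=11 lookahead=$ remaining=[$]
Step 24: reduce F->( E ). Stack=[F] ptr=11 lookahead=$ remaining=[$]
Step 25: reduce T->F. Stack=[T] ptr=11 lookahead=$ remaining=[$]
Step 26: reduce E->T. Stack=[E] ptr=11 lookahead=$ remaining=[$]
Step 27: accept. Stack=[E] ptr=11 lookahead=$ remaining=[$]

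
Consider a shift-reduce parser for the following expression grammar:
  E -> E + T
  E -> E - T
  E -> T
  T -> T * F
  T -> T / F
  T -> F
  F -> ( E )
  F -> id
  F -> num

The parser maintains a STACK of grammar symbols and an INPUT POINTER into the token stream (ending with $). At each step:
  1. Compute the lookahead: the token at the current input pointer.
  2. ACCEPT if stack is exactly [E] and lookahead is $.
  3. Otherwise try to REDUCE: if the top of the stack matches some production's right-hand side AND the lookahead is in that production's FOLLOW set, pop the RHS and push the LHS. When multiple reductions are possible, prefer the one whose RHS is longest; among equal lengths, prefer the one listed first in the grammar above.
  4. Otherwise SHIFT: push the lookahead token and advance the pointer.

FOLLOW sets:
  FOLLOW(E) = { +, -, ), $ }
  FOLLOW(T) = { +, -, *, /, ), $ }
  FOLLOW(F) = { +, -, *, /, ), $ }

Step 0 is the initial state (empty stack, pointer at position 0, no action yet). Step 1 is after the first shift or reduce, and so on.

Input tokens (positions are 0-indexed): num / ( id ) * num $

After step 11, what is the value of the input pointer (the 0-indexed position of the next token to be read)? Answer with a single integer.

Step 1: shift num. Stack=[num] ptr=1 lookahead=/ remaining=[/ ( id ) * num $]
Step 2: reduce F->num. Stack=[F] ptr=1 lookahead=/ remaining=[/ ( id ) * num $]
Step 3: reduce T->F. Stack=[T] ptr=1 lookahead=/ remaining=[/ ( id ) * num $]
Step 4: shift /. Stack=[T /] ptr=2 lookahead=( remaining=[( id ) * num $]
Step 5: shift (. Stack=[T / (] ptr=3 lookahead=id remaining=[id ) * num $]
Step 6: shift id. Stack=[T / ( id] ptr=4 lookahead=) remaining=[) * num $]
Step 7: reduce F->id. Stack=[T / ( F] ptr=4 lookahead=) remaining=[) * num $]
Step 8: reduce T->F. Stack=[T / ( T] ptr=4 lookahead=) remaining=[) * num $]
Step 9: reduce E->T. Stack=[T / ( E] ptr=4 lookahead=) remaining=[) * num $]
Step 10: shift ). Stack=[T / ( E )] ptr=5 lookahead=* remaining=[* num $]
Step 11: reduce F->( E ). Stack=[T / F] ptr=5 lookahead=* remaining=[* num $]

Answer: 5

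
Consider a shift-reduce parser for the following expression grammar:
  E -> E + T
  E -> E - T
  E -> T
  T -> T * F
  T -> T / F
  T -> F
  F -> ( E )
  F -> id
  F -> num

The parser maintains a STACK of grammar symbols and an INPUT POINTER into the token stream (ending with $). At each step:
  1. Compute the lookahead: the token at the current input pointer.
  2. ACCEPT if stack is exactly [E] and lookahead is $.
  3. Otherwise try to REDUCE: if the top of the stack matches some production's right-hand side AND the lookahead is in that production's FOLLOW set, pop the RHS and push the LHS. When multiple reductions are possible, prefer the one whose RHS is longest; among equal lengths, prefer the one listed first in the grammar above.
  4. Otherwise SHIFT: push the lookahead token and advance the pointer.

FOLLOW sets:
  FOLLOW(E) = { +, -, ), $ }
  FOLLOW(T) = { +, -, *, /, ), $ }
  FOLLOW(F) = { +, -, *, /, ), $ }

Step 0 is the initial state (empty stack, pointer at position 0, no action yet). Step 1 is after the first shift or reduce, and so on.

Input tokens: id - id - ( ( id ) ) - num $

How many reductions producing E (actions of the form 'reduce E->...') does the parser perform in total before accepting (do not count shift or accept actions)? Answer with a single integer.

Answer: 6

Derivation:
Step 1: shift id. Stack=[id] ptr=1 lookahead=- remaining=[- id - ( ( id ) ) - num $]
Step 2: reduce F->id. Stack=[F] ptr=1 lookahead=- remaining=[- id - ( ( id ) ) - num $]
Step 3: reduce T->F. Stack=[T] ptr=1 lookahead=- remaining=[- id - ( ( id ) ) - num $]
Step 4: reduce E->T. Stack=[E] ptr=1 lookahead=- remaining=[- id - ( ( id ) ) - num $]
Step 5: shift -. Stack=[E -] ptr=2 lookahead=id remaining=[id - ( ( id ) ) - num $]
Step 6: shift id. Stack=[E - id] ptr=3 lookahead=- remaining=[- ( ( id ) ) - num $]
Step 7: reduce F->id. Stack=[E - F] ptr=3 lookahead=- remaining=[- ( ( id ) ) - num $]
Step 8: reduce T->F. Stack=[E - T] ptr=3 lookahead=- remaining=[- ( ( id ) ) - num $]
Step 9: reduce E->E - T. Stack=[E] ptr=3 lookahead=- remaining=[- ( ( id ) ) - num $]
Step 10: shift -. Stack=[E -] ptr=4 lookahead=( remaining=[( ( id ) ) - num $]
Step 11: shift (. Stack=[E - (] ptr=5 lookahead=( remaining=[( id ) ) - num $]
Step 12: shift (. Stack=[E - ( (] ptr=6 lookahead=id remaining=[id ) ) - num $]
Step 13: shift id. Stack=[E - ( ( id] ptr=7 lookahead=) remaining=[) ) - num $]
Step 14: reduce F->id. Stack=[E - ( ( F] ptr=7 lookahead=) remaining=[) ) - num $]
Step 15: reduce T->F. Stack=[E - ( ( T] ptr=7 lookahead=) remaining=[) ) - num $]
Step 16: reduce E->T. Stack=[E - ( ( E] ptr=7 lookahead=) remaining=[) ) - num $]
Step 17: shift ). Stack=[E - ( ( E )] ptr=8 lookahead=) remaining=[) - num $]
Step 18: reduce F->( E ). Stack=[E - ( F] ptr=8 lookahead=) remaining=[) - num $]
Step 19: reduce T->F. Stack=[E - ( T] ptr=8 lookahead=) remaining=[) - num $]
Step 20: reduce E->T. Stack=[E - ( E] ptr=8 lookahead=) remaining=[) - num $]
Step 21: shift ). Stack=[E - ( E )] ptr=9 lookahead=- remaining=[- num $]
Step 22: reduce F->( E ). Stack=[E - F] ptr=9 lookahead=- remaining=[- num $]
Step 23: reduce T->F. Stack=[E - T] ptr=9 lookahead=- remaining=[- num $]
Step 24: reduce E->E - T. Stack=[E] ptr=9 lookahead=- remaining=[- num $]
Step 25: shift -. Stack=[E -] ptr=10 lookahead=num remaining=[num $]
Step 26: shift num. Stack=[E - num] ptr=11 lookahead=$ remaining=[$]
Step 27: reduce F->num. Stack=[E - F] ptr=11 lookahead=$ remaining=[$]
Step 28: reduce T->F. Stack=[E - T] ptr=11 lookahead=$ remaining=[$]
Step 29: reduce E->E - T. Stack=[E] ptr=11 lookahead=$ remaining=[$]
Step 30: accept. Stack=[E] ptr=11 lookahead=$ remaining=[$]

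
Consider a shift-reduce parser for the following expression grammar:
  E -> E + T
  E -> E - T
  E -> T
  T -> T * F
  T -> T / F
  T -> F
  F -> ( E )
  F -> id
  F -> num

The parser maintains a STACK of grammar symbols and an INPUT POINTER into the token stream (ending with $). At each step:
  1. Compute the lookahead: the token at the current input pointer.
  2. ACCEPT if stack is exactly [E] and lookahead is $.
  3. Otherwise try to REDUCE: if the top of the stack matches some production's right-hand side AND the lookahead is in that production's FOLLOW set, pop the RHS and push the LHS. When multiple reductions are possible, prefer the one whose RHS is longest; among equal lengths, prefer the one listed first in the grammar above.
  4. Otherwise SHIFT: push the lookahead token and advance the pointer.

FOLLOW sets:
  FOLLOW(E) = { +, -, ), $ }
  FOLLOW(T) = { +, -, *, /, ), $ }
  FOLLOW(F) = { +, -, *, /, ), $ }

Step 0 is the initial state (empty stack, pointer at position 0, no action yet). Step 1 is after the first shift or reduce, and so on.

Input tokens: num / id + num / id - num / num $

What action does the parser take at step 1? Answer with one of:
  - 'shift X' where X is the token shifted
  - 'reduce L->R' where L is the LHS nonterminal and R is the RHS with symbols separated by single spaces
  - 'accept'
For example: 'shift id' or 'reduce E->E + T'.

Answer: shift num

Derivation:
Step 1: shift num. Stack=[num] ptr=1 lookahead=/ remaining=[/ id + num / id - num / num $]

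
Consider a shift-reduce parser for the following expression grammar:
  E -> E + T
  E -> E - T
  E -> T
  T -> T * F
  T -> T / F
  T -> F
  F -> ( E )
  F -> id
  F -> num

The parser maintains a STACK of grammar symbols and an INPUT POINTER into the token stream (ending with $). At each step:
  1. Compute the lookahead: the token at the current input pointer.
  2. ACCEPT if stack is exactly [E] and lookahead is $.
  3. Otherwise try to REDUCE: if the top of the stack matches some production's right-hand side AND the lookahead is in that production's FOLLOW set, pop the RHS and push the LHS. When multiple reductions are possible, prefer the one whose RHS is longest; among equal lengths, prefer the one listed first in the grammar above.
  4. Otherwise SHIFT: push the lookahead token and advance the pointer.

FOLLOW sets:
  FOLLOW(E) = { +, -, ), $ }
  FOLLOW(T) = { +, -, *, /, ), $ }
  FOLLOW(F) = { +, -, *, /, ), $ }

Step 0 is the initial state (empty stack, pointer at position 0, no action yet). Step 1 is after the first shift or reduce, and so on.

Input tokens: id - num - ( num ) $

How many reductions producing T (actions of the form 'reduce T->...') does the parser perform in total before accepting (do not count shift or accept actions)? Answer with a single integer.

Answer: 4

Derivation:
Step 1: shift id. Stack=[id] ptr=1 lookahead=- remaining=[- num - ( num ) $]
Step 2: reduce F->id. Stack=[F] ptr=1 lookahead=- remaining=[- num - ( num ) $]
Step 3: reduce T->F. Stack=[T] ptr=1 lookahead=- remaining=[- num - ( num ) $]
Step 4: reduce E->T. Stack=[E] ptr=1 lookahead=- remaining=[- num - ( num ) $]
Step 5: shift -. Stack=[E -] ptr=2 lookahead=num remaining=[num - ( num ) $]
Step 6: shift num. Stack=[E - num] ptr=3 lookahead=- remaining=[- ( num ) $]
Step 7: reduce F->num. Stack=[E - F] ptr=3 lookahead=- remaining=[- ( num ) $]
Step 8: reduce T->F. Stack=[E - T] ptr=3 lookahead=- remaining=[- ( num ) $]
Step 9: reduce E->E - T. Stack=[E] ptr=3 lookahead=- remaining=[- ( num ) $]
Step 10: shift -. Stack=[E -] ptr=4 lookahead=( remaining=[( num ) $]
Step 11: shift (. Stack=[E - (] ptr=5 lookahead=num remaining=[num ) $]
Step 12: shift num. Stack=[E - ( num] ptr=6 lookahead=) remaining=[) $]
Step 13: reduce F->num. Stack=[E - ( F] ptr=6 lookahead=) remaining=[) $]
Step 14: reduce T->F. Stack=[E - ( T] ptr=6 lookahead=) remaining=[) $]
Step 15: reduce E->T. Stack=[E - ( E] ptr=6 lookahead=) remaining=[) $]
Step 16: shift ). Stack=[E - ( E )] ptr=7 lookahead=$ remaining=[$]
Step 17: reduce F->( E ). Stack=[E - F] ptr=7 lookahead=$ remaining=[$]
Step 18: reduce T->F. Stack=[E - T] ptr=7 lookahead=$ remaining=[$]
Step 19: reduce E->E - T. Stack=[E] ptr=7 lookahead=$ remaining=[$]
Step 20: accept. Stack=[E] ptr=7 lookahead=$ remaining=[$]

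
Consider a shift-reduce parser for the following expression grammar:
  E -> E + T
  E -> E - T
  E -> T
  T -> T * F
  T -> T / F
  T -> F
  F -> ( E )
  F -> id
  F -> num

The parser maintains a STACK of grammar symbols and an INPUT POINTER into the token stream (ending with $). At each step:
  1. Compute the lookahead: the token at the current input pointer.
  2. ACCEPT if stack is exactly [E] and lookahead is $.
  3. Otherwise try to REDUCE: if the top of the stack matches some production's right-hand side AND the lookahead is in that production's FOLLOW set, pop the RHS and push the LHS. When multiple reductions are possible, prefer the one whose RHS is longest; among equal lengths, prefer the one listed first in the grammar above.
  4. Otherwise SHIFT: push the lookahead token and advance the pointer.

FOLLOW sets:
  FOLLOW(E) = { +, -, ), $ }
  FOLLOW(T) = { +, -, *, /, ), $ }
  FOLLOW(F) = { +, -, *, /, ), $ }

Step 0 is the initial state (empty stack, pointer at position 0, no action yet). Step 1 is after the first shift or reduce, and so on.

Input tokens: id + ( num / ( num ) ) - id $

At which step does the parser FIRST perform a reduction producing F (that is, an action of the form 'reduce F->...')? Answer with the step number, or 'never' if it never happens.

Answer: 2

Derivation:
Step 1: shift id. Stack=[id] ptr=1 lookahead=+ remaining=[+ ( num / ( num ) ) - id $]
Step 2: reduce F->id. Stack=[F] ptr=1 lookahead=+ remaining=[+ ( num / ( num ) ) - id $]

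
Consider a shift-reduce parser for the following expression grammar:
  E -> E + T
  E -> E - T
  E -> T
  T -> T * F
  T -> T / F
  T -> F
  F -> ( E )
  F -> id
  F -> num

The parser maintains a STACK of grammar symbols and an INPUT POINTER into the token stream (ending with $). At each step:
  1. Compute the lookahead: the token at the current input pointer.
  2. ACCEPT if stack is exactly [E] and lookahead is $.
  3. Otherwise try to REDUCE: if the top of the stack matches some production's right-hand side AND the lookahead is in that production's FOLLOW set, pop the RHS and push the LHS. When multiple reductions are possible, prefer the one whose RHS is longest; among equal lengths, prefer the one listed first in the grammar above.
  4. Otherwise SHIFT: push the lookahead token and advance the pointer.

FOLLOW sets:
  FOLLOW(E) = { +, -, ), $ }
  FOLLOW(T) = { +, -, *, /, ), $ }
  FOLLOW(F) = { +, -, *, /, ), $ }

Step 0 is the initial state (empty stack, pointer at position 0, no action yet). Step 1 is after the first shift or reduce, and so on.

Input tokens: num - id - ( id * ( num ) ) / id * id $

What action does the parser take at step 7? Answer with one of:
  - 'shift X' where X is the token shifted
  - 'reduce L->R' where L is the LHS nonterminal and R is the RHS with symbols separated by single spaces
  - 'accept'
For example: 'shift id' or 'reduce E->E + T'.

Step 1: shift num. Stack=[num] ptr=1 lookahead=- remaining=[- id - ( id * ( num ) ) / id * id $]
Step 2: reduce F->num. Stack=[F] ptr=1 lookahead=- remaining=[- id - ( id * ( num ) ) / id * id $]
Step 3: reduce T->F. Stack=[T] ptr=1 lookahead=- remaining=[- id - ( id * ( num ) ) / id * id $]
Step 4: reduce E->T. Stack=[E] ptr=1 lookahead=- remaining=[- id - ( id * ( num ) ) / id * id $]
Step 5: shift -. Stack=[E -] ptr=2 lookahead=id remaining=[id - ( id * ( num ) ) / id * id $]
Step 6: shift id. Stack=[E - id] ptr=3 lookahead=- remaining=[- ( id * ( num ) ) / id * id $]
Step 7: reduce F->id. Stack=[E - F] ptr=3 lookahead=- remaining=[- ( id * ( num ) ) / id * id $]

Answer: reduce F->id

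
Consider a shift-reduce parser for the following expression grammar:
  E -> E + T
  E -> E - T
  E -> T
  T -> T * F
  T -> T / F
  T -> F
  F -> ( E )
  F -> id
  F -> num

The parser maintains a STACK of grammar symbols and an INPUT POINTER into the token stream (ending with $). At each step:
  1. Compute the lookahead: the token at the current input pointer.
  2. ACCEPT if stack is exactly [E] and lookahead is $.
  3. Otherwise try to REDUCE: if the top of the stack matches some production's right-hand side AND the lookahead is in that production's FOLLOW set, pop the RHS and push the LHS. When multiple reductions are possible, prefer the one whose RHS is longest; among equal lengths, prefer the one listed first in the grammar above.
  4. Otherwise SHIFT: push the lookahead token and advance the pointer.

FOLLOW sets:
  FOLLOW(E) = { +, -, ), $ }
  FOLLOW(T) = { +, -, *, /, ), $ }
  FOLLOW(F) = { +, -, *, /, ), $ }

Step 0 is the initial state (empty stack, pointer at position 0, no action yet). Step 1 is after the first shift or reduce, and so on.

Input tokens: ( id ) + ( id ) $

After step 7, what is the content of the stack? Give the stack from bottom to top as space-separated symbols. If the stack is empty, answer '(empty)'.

Step 1: shift (. Stack=[(] ptr=1 lookahead=id remaining=[id ) + ( id ) $]
Step 2: shift id. Stack=[( id] ptr=2 lookahead=) remaining=[) + ( id ) $]
Step 3: reduce F->id. Stack=[( F] ptr=2 lookahead=) remaining=[) + ( id ) $]
Step 4: reduce T->F. Stack=[( T] ptr=2 lookahead=) remaining=[) + ( id ) $]
Step 5: reduce E->T. Stack=[( E] ptr=2 lookahead=) remaining=[) + ( id ) $]
Step 6: shift ). Stack=[( E )] ptr=3 lookahead=+ remaining=[+ ( id ) $]
Step 7: reduce F->( E ). Stack=[F] ptr=3 lookahead=+ remaining=[+ ( id ) $]

Answer: F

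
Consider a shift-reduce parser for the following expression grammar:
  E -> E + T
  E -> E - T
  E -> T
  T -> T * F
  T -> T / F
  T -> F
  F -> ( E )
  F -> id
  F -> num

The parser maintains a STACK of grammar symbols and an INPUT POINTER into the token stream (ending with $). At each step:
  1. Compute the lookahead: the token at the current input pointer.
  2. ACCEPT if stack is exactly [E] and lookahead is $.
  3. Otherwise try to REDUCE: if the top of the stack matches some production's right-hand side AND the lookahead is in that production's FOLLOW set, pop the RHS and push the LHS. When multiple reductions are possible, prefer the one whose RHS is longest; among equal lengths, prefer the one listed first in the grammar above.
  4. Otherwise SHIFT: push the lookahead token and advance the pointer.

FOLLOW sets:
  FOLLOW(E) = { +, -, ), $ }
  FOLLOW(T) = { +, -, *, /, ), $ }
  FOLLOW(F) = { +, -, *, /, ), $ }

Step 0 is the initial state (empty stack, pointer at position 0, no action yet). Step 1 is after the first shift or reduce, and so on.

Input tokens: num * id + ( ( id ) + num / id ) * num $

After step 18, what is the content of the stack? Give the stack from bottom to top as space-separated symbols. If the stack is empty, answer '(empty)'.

Step 1: shift num. Stack=[num] ptr=1 lookahead=* remaining=[* id + ( ( id ) + num / id ) * num $]
Step 2: reduce F->num. Stack=[F] ptr=1 lookahead=* remaining=[* id + ( ( id ) + num / id ) * num $]
Step 3: reduce T->F. Stack=[T] ptr=1 lookahead=* remaining=[* id + ( ( id ) + num / id ) * num $]
Step 4: shift *. Stack=[T *] ptr=2 lookahead=id remaining=[id + ( ( id ) + num / id ) * num $]
Step 5: shift id. Stack=[T * id] ptr=3 lookahead=+ remaining=[+ ( ( id ) + num / id ) * num $]
Step 6: reduce F->id. Stack=[T * F] ptr=3 lookahead=+ remaining=[+ ( ( id ) + num / id ) * num $]
Step 7: reduce T->T * F. Stack=[T] ptr=3 lookahead=+ remaining=[+ ( ( id ) + num / id ) * num $]
Step 8: reduce E->T. Stack=[E] ptr=3 lookahead=+ remaining=[+ ( ( id ) + num / id ) * num $]
Step 9: shift +. Stack=[E +] ptr=4 lookahead=( remaining=[( ( id ) + num / id ) * num $]
Step 10: shift (. Stack=[E + (] ptr=5 lookahead=( remaining=[( id ) + num / id ) * num $]
Step 11: shift (. Stack=[E + ( (] ptr=6 lookahead=id remaining=[id ) + num / id ) * num $]
Step 12: shift id. Stack=[E + ( ( id] ptr=7 lookahead=) remaining=[) + num / id ) * num $]
Step 13: reduce F->id. Stack=[E + ( ( F] ptr=7 lookahead=) remaining=[) + num / id ) * num $]
Step 14: reduce T->F. Stack=[E + ( ( T] ptr=7 lookahead=) remaining=[) + num / id ) * num $]
Step 15: reduce E->T. Stack=[E + ( ( E] ptr=7 lookahead=) remaining=[) + num / id ) * num $]
Step 16: shift ). Stack=[E + ( ( E )] ptr=8 lookahead=+ remaining=[+ num / id ) * num $]
Step 17: reduce F->( E ). Stack=[E + ( F] ptr=8 lookahead=+ remaining=[+ num / id ) * num $]
Step 18: reduce T->F. Stack=[E + ( T] ptr=8 lookahead=+ remaining=[+ num / id ) * num $]

Answer: E + ( T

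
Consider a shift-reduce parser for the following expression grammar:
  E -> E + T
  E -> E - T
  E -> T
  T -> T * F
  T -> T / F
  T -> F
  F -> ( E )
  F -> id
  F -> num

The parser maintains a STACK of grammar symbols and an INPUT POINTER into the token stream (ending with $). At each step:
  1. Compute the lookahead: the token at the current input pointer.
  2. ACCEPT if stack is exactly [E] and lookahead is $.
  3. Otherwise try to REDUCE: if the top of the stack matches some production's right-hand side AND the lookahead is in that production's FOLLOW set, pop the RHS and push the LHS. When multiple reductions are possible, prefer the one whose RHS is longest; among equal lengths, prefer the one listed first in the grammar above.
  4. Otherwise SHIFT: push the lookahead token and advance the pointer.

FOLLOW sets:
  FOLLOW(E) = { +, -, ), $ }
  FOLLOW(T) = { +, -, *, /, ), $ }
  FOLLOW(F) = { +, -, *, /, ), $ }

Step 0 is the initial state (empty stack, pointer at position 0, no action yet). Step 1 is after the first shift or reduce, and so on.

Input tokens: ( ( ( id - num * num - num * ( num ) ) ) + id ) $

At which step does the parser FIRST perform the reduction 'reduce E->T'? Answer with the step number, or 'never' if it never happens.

Step 1: shift (. Stack=[(] ptr=1 lookahead=( remaining=[( ( id - num * num - num * ( num ) ) ) + id ) $]
Step 2: shift (. Stack=[( (] ptr=2 lookahead=( remaining=[( id - num * num - num * ( num ) ) ) + id ) $]
Step 3: shift (. Stack=[( ( (] ptr=3 lookahead=id remaining=[id - num * num - num * ( num ) ) ) + id ) $]
Step 4: shift id. Stack=[( ( ( id] ptr=4 lookahead=- remaining=[- num * num - num * ( num ) ) ) + id ) $]
Step 5: reduce F->id. Stack=[( ( ( F] ptr=4 lookahead=- remaining=[- num * num - num * ( num ) ) ) + id ) $]
Step 6: reduce T->F. Stack=[( ( ( T] ptr=4 lookahead=- remaining=[- num * num - num * ( num ) ) ) + id ) $]
Step 7: reduce E->T. Stack=[( ( ( E] ptr=4 lookahead=- remaining=[- num * num - num * ( num ) ) ) + id ) $]

Answer: 7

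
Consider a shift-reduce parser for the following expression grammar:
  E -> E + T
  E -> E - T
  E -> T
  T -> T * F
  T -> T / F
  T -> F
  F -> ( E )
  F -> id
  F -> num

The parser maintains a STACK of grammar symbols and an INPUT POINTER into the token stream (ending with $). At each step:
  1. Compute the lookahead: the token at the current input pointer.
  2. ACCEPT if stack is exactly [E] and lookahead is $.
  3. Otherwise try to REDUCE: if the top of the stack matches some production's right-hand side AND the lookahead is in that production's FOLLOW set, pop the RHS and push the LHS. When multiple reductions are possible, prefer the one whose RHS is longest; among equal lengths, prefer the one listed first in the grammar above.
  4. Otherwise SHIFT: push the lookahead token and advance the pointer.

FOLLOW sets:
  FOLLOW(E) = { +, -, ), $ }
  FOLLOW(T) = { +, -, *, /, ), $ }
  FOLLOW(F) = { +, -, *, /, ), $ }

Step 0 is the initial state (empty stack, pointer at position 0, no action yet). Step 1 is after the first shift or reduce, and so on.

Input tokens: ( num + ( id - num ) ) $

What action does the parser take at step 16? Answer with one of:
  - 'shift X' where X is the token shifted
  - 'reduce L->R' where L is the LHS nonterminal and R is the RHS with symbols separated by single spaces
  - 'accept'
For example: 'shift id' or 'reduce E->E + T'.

Step 1: shift (. Stack=[(] ptr=1 lookahead=num remaining=[num + ( id - num ) ) $]
Step 2: shift num. Stack=[( num] ptr=2 lookahead=+ remaining=[+ ( id - num ) ) $]
Step 3: reduce F->num. Stack=[( F] ptr=2 lookahead=+ remaining=[+ ( id - num ) ) $]
Step 4: reduce T->F. Stack=[( T] ptr=2 lookahead=+ remaining=[+ ( id - num ) ) $]
Step 5: reduce E->T. Stack=[( E] ptr=2 lookahead=+ remaining=[+ ( id - num ) ) $]
Step 6: shift +. Stack=[( E +] ptr=3 lookahead=( remaining=[( id - num ) ) $]
Step 7: shift (. Stack=[( E + (] ptr=4 lookahead=id remaining=[id - num ) ) $]
Step 8: shift id. Stack=[( E + ( id] ptr=5 lookahead=- remaining=[- num ) ) $]
Step 9: reduce F->id. Stack=[( E + ( F] ptr=5 lookahead=- remaining=[- num ) ) $]
Step 10: reduce T->F. Stack=[( E + ( T] ptr=5 lookahead=- remaining=[- num ) ) $]
Step 11: reduce E->T. Stack=[( E + ( E] ptr=5 lookahead=- remaining=[- num ) ) $]
Step 12: shift -. Stack=[( E + ( E -] ptr=6 lookahead=num remaining=[num ) ) $]
Step 13: shift num. Stack=[( E + ( E - num] ptr=7 lookahead=) remaining=[) ) $]
Step 14: reduce F->num. Stack=[( E + ( E - F] ptr=7 lookahead=) remaining=[) ) $]
Step 15: reduce T->F. Stack=[( E + ( E - T] ptr=7 lookahead=) remaining=[) ) $]
Step 16: reduce E->E - T. Stack=[( E + ( E] ptr=7 lookahead=) remaining=[) ) $]

Answer: reduce E->E - T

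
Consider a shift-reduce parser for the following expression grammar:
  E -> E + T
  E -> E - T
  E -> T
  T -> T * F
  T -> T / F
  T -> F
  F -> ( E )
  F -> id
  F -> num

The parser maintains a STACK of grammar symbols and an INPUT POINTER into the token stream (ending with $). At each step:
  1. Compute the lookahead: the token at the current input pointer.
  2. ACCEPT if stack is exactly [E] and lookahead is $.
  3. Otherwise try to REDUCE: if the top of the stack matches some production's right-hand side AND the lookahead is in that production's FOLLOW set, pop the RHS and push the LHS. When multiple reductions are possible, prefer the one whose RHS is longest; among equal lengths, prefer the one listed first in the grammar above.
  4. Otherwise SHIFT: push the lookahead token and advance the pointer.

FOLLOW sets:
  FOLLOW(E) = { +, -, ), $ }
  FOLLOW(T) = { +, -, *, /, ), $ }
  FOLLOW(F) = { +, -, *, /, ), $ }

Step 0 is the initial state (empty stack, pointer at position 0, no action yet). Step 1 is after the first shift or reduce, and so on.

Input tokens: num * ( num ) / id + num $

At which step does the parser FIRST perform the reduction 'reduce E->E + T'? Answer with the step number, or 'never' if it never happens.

Answer: 22

Derivation:
Step 1: shift num. Stack=[num] ptr=1 lookahead=* remaining=[* ( num ) / id + num $]
Step 2: reduce F->num. Stack=[F] ptr=1 lookahead=* remaining=[* ( num ) / id + num $]
Step 3: reduce T->F. Stack=[T] ptr=1 lookahead=* remaining=[* ( num ) / id + num $]
Step 4: shift *. Stack=[T *] ptr=2 lookahead=( remaining=[( num ) / id + num $]
Step 5: shift (. Stack=[T * (] ptr=3 lookahead=num remaining=[num ) / id + num $]
Step 6: shift num. Stack=[T * ( num] ptr=4 lookahead=) remaining=[) / id + num $]
Step 7: reduce F->num. Stack=[T * ( F] ptr=4 lookahead=) remaining=[) / id + num $]
Step 8: reduce T->F. Stack=[T * ( T] ptr=4 lookahead=) remaining=[) / id + num $]
Step 9: reduce E->T. Stack=[T * ( E] ptr=4 lookahead=) remaining=[) / id + num $]
Step 10: shift ). Stack=[T * ( E )] ptr=5 lookahead=/ remaining=[/ id + num $]
Step 11: reduce F->( E ). Stack=[T * F] ptr=5 lookahead=/ remaining=[/ id + num $]
Step 12: reduce T->T * F. Stack=[T] ptr=5 lookahead=/ remaining=[/ id + num $]
Step 13: shift /. Stack=[T /] ptr=6 lookahead=id remaining=[id + num $]
Step 14: shift id. Stack=[T / id] ptr=7 lookahead=+ remaining=[+ num $]
Step 15: reduce F->id. Stack=[T / F] ptr=7 lookahead=+ remaining=[+ num $]
Step 16: reduce T->T / F. Stack=[T] ptr=7 lookahead=+ remaining=[+ num $]
Step 17: reduce E->T. Stack=[E] ptr=7 lookahead=+ remaining=[+ num $]
Step 18: shift +. Stack=[E +] ptr=8 lookahead=num remaining=[num $]
Step 19: shift num. Stack=[E + num] ptr=9 lookahead=$ remaining=[$]
Step 20: reduce F->num. Stack=[E + F] ptr=9 lookahead=$ remaining=[$]
Step 21: reduce T->F. Stack=[E + T] ptr=9 lookahead=$ remaining=[$]
Step 22: reduce E->E + T. Stack=[E] ptr=9 lookahead=$ remaining=[$]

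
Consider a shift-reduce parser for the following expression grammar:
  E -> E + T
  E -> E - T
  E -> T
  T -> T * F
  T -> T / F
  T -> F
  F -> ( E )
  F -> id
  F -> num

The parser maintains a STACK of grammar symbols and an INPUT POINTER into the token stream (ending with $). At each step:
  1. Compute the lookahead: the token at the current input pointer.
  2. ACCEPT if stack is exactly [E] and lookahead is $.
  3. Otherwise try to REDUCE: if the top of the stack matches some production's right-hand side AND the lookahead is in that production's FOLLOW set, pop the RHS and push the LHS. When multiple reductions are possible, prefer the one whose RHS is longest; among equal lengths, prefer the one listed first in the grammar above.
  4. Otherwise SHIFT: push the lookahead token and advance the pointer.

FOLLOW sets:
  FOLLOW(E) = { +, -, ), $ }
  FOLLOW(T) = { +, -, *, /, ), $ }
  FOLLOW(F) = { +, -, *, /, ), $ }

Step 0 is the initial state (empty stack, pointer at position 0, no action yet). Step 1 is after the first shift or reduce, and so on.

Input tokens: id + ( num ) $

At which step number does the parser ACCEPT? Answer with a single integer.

Step 1: shift id. Stack=[id] ptr=1 lookahead=+ remaining=[+ ( num ) $]
Step 2: reduce F->id. Stack=[F] ptr=1 lookahead=+ remaining=[+ ( num ) $]
Step 3: reduce T->F. Stack=[T] ptr=1 lookahead=+ remaining=[+ ( num ) $]
Step 4: reduce E->T. Stack=[E] ptr=1 lookahead=+ remaining=[+ ( num ) $]
Step 5: shift +. Stack=[E +] ptr=2 lookahead=( remaining=[( num ) $]
Step 6: shift (. Stack=[E + (] ptr=3 lookahead=num remaining=[num ) $]
Step 7: shift num. Stack=[E + ( num] ptr=4 lookahead=) remaining=[) $]
Step 8: reduce F->num. Stack=[E + ( F] ptr=4 lookahead=) remaining=[) $]
Step 9: reduce T->F. Stack=[E + ( T] ptr=4 lookahead=) remaining=[) $]
Step 10: reduce E->T. Stack=[E + ( E] ptr=4 lookahead=) remaining=[) $]
Step 11: shift ). Stack=[E + ( E )] ptr=5 lookahead=$ remaining=[$]
Step 12: reduce F->( E ). Stack=[E + F] ptr=5 lookahead=$ remaining=[$]
Step 13: reduce T->F. Stack=[E + T] ptr=5 lookahead=$ remaining=[$]
Step 14: reduce E->E + T. Stack=[E] ptr=5 lookahead=$ remaining=[$]
Step 15: accept. Stack=[E] ptr=5 lookahead=$ remaining=[$]

Answer: 15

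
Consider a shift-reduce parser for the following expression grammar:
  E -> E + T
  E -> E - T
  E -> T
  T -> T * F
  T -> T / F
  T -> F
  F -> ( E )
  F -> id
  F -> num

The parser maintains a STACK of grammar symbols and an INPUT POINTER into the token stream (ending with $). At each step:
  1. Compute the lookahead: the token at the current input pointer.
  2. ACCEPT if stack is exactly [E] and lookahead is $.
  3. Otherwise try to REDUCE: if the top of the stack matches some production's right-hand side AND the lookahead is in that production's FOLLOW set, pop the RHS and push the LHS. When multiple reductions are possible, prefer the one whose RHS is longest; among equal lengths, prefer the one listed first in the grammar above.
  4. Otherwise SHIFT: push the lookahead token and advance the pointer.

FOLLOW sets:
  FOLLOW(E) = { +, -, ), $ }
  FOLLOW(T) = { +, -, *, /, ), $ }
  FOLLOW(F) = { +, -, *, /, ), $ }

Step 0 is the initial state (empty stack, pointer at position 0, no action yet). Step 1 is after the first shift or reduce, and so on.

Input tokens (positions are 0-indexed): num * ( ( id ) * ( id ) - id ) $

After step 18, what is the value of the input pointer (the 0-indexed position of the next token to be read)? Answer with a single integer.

Answer: 9

Derivation:
Step 1: shift num. Stack=[num] ptr=1 lookahead=* remaining=[* ( ( id ) * ( id ) - id ) $]
Step 2: reduce F->num. Stack=[F] ptr=1 lookahead=* remaining=[* ( ( id ) * ( id ) - id ) $]
Step 3: reduce T->F. Stack=[T] ptr=1 lookahead=* remaining=[* ( ( id ) * ( id ) - id ) $]
Step 4: shift *. Stack=[T *] ptr=2 lookahead=( remaining=[( ( id ) * ( id ) - id ) $]
Step 5: shift (. Stack=[T * (] ptr=3 lookahead=( remaining=[( id ) * ( id ) - id ) $]
Step 6: shift (. Stack=[T * ( (] ptr=4 lookahead=id remaining=[id ) * ( id ) - id ) $]
Step 7: shift id. Stack=[T * ( ( id] ptr=5 lookahead=) remaining=[) * ( id ) - id ) $]
Step 8: reduce F->id. Stack=[T * ( ( F] ptr=5 lookahead=) remaining=[) * ( id ) - id ) $]
Step 9: reduce T->F. Stack=[T * ( ( T] ptr=5 lookahead=) remaining=[) * ( id ) - id ) $]
Step 10: reduce E->T. Stack=[T * ( ( E] ptr=5 lookahead=) remaining=[) * ( id ) - id ) $]
Step 11: shift ). Stack=[T * ( ( E )] ptr=6 lookahead=* remaining=[* ( id ) - id ) $]
Step 12: reduce F->( E ). Stack=[T * ( F] ptr=6 lookahead=* remaining=[* ( id ) - id ) $]
Step 13: reduce T->F. Stack=[T * ( T] ptr=6 lookahead=* remaining=[* ( id ) - id ) $]
Step 14: shift *. Stack=[T * ( T *] ptr=7 lookahead=( remaining=[( id ) - id ) $]
Step 15: shift (. Stack=[T * ( T * (] ptr=8 lookahead=id remaining=[id ) - id ) $]
Step 16: shift id. Stack=[T * ( T * ( id] ptr=9 lookahead=) remaining=[) - id ) $]
Step 17: reduce F->id. Stack=[T * ( T * ( F] ptr=9 lookahead=) remaining=[) - id ) $]
Step 18: reduce T->F. Stack=[T * ( T * ( T] ptr=9 lookahead=) remaining=[) - id ) $]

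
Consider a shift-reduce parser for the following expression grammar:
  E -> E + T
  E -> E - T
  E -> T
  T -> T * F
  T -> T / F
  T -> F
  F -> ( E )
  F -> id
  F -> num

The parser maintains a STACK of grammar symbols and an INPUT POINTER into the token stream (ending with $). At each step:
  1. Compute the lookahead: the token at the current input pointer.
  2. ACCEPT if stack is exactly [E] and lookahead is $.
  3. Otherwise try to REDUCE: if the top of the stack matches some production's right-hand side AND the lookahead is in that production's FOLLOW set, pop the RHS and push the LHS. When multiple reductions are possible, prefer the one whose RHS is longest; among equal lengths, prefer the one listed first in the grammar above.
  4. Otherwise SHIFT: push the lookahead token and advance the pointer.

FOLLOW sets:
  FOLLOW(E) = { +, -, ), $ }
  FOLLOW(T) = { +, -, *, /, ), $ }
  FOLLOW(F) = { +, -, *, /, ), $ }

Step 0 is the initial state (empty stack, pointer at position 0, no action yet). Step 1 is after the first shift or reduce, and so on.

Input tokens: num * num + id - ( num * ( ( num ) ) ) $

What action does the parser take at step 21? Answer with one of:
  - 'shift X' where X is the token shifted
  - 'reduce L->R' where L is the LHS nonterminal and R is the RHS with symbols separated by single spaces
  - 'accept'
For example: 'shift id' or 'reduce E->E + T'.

Step 1: shift num. Stack=[num] ptr=1 lookahead=* remaining=[* num + id - ( num * ( ( num ) ) ) $]
Step 2: reduce F->num. Stack=[F] ptr=1 lookahead=* remaining=[* num + id - ( num * ( ( num ) ) ) $]
Step 3: reduce T->F. Stack=[T] ptr=1 lookahead=* remaining=[* num + id - ( num * ( ( num ) ) ) $]
Step 4: shift *. Stack=[T *] ptr=2 lookahead=num remaining=[num + id - ( num * ( ( num ) ) ) $]
Step 5: shift num. Stack=[T * num] ptr=3 lookahead=+ remaining=[+ id - ( num * ( ( num ) ) ) $]
Step 6: reduce F->num. Stack=[T * F] ptr=3 lookahead=+ remaining=[+ id - ( num * ( ( num ) ) ) $]
Step 7: reduce T->T * F. Stack=[T] ptr=3 lookahead=+ remaining=[+ id - ( num * ( ( num ) ) ) $]
Step 8: reduce E->T. Stack=[E] ptr=3 lookahead=+ remaining=[+ id - ( num * ( ( num ) ) ) $]
Step 9: shift +. Stack=[E +] ptr=4 lookahead=id remaining=[id - ( num * ( ( num ) ) ) $]
Step 10: shift id. Stack=[E + id] ptr=5 lookahead=- remaining=[- ( num * ( ( num ) ) ) $]
Step 11: reduce F->id. Stack=[E + F] ptr=5 lookahead=- remaining=[- ( num * ( ( num ) ) ) $]
Step 12: reduce T->F. Stack=[E + T] ptr=5 lookahead=- remaining=[- ( num * ( ( num ) ) ) $]
Step 13: reduce E->E + T. Stack=[E] ptr=5 lookahead=- remaining=[- ( num * ( ( num ) ) ) $]
Step 14: shift -. Stack=[E -] ptr=6 lookahead=( remaining=[( num * ( ( num ) ) ) $]
Step 15: shift (. Stack=[E - (] ptr=7 lookahead=num remaining=[num * ( ( num ) ) ) $]
Step 16: shift num. Stack=[E - ( num] ptr=8 lookahead=* remaining=[* ( ( num ) ) ) $]
Step 17: reduce F->num. Stack=[E - ( F] ptr=8 lookahead=* remaining=[* ( ( num ) ) ) $]
Step 18: reduce T->F. Stack=[E - ( T] ptr=8 lookahead=* remaining=[* ( ( num ) ) ) $]
Step 19: shift *. Stack=[E - ( T *] ptr=9 lookahead=( remaining=[( ( num ) ) ) $]
Step 20: shift (. Stack=[E - ( T * (] ptr=10 lookahead=( remaining=[( num ) ) ) $]
Step 21: shift (. Stack=[E - ( T * ( (] ptr=11 lookahead=num remaining=[num ) ) ) $]

Answer: shift (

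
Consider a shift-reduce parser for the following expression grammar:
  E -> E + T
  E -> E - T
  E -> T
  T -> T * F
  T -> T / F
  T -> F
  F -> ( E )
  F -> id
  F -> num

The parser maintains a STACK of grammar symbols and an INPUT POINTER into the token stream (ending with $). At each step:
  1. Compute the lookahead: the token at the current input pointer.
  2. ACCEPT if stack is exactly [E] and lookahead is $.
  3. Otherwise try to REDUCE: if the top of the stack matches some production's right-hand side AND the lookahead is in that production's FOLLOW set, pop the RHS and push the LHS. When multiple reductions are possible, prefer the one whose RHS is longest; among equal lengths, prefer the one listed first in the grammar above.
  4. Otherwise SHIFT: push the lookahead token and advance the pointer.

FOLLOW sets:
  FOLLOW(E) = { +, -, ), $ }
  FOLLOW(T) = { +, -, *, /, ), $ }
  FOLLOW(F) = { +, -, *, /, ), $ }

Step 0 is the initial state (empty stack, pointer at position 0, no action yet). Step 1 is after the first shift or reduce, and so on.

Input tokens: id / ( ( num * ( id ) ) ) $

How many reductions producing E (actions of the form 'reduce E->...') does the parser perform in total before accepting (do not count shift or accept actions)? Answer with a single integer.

Step 1: shift id. Stack=[id] ptr=1 lookahead=/ remaining=[/ ( ( num * ( id ) ) ) $]
Step 2: reduce F->id. Stack=[F] ptr=1 lookahead=/ remaining=[/ ( ( num * ( id ) ) ) $]
Step 3: reduce T->F. Stack=[T] ptr=1 lookahead=/ remaining=[/ ( ( num * ( id ) ) ) $]
Step 4: shift /. Stack=[T /] ptr=2 lookahead=( remaining=[( ( num * ( id ) ) ) $]
Step 5: shift (. Stack=[T / (] ptr=3 lookahead=( remaining=[( num * ( id ) ) ) $]
Step 6: shift (. Stack=[T / ( (] ptr=4 lookahead=num remaining=[num * ( id ) ) ) $]
Step 7: shift num. Stack=[T / ( ( num] ptr=5 lookahead=* remaining=[* ( id ) ) ) $]
Step 8: reduce F->num. Stack=[T / ( ( F] ptr=5 lookahead=* remaining=[* ( id ) ) ) $]
Step 9: reduce T->F. Stack=[T / ( ( T] ptr=5 lookahead=* remaining=[* ( id ) ) ) $]
Step 10: shift *. Stack=[T / ( ( T *] ptr=6 lookahead=( remaining=[( id ) ) ) $]
Step 11: shift (. Stack=[T / ( ( T * (] ptr=7 lookahead=id remaining=[id ) ) ) $]
Step 12: shift id. Stack=[T / ( ( T * ( id] ptr=8 lookahead=) remaining=[) ) ) $]
Step 13: reduce F->id. Stack=[T / ( ( T * ( F] ptr=8 lookahead=) remaining=[) ) ) $]
Step 14: reduce T->F. Stack=[T / ( ( T * ( T] ptr=8 lookahead=) remaining=[) ) ) $]
Step 15: reduce E->T. Stack=[T / ( ( T * ( E] ptr=8 lookahead=) remaining=[) ) ) $]
Step 16: shift ). Stack=[T / ( ( T * ( E )] ptr=9 lookahead=) remaining=[) ) $]
Step 17: reduce F->( E ). Stack=[T / ( ( T * F] ptr=9 lookahead=) remaining=[) ) $]
Step 18: reduce T->T * F. Stack=[T / ( ( T] ptr=9 lookahead=) remaining=[) ) $]
Step 19: reduce E->T. Stack=[T / ( ( E] ptr=9 lookahead=) remaining=[) ) $]
Step 20: shift ). Stack=[T / ( ( E )] ptr=10 lookahead=) remaining=[) $]
Step 21: reduce F->( E ). Stack=[T / ( F] ptr=10 lookahead=) remaining=[) $]
Step 22: reduce T->F. Stack=[T / ( T] ptr=10 lookahead=) remaining=[) $]
Step 23: reduce E->T. Stack=[T / ( E] ptr=10 lookahead=) remaining=[) $]
Step 24: shift ). Stack=[T / ( E )] ptr=11 lookahead=$ remaining=[$]
Step 25: reduce F->( E ). Stack=[T / F] ptr=11 lookahead=$ remaining=[$]
Step 26: reduce T->T / F. Stack=[T] ptr=11 lookahead=$ remaining=[$]
Step 27: reduce E->T. Stack=[E] ptr=11 lookahead=$ remaining=[$]
Step 28: accept. Stack=[E] ptr=11 lookahead=$ remaining=[$]

Answer: 4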